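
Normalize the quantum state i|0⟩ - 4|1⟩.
0.2425i|0⟩ - 0.9701|1⟩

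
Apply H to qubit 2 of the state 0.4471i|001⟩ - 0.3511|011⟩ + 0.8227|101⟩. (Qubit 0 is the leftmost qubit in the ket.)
0.3161i|000⟩ - 0.3161i|001⟩ - 0.2483|010⟩ + 0.2483|011⟩ + 0.5817|100⟩ - 0.5817|101⟩

H on qubit 2 mixes each pair of kets that differ only in qubit 2: amplitudes (a, b) of (|…0…⟩, |…1…⟩) become ((a + b)/√2, (a − b)/√2). Kets absent from the input have amplitude 0.
(|000⟩, |001⟩): (a, b) = (0, 0.4471i) → (0.3161i, -0.3161i)
(|010⟩, |011⟩): (a, b) = (0, -0.3511) → (-0.2483, 0.2483)
(|100⟩, |101⟩): (a, b) = (0, 0.8227) → (0.5817, -0.5817)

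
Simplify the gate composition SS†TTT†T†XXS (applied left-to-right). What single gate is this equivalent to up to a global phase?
S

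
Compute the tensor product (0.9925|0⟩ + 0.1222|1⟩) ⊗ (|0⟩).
0.9925|00⟩ + 0.1222|10⟩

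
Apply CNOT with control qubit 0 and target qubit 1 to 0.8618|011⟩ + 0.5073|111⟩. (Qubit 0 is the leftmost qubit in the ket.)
0.8618|011⟩ + 0.5073|101⟩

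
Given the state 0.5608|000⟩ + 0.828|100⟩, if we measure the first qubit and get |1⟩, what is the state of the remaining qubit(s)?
|00⟩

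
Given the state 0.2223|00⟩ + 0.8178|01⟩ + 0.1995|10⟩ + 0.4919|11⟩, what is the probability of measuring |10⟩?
0.0398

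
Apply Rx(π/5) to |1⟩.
-0.309i|0⟩ + 0.9511|1⟩

Rx(π/5) = [[cos(θ/2), −i·sin(θ/2)], [−i·sin(θ/2), cos(θ/2)]]; θ = π/5, cos(θ/2) ≈ 0.951057, sin(θ/2) ≈ 0.309017.
With a = amp(|0⟩) = 0 and b = amp(|1⟩) = 1:
new amp(|0⟩) = (0.951057)·a + (-0.309017i)·b = -0.309i
new amp(|1⟩) = (-0.309017i)·a + (0.951057)·b = 0.9511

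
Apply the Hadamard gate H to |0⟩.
1/√2|0⟩ + 1/√2|1⟩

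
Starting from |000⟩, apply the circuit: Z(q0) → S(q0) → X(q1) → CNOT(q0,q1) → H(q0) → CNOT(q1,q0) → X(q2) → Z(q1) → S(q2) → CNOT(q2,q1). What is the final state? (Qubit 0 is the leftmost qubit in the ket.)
-(1/√2)i|001⟩ - (1/√2)i|101⟩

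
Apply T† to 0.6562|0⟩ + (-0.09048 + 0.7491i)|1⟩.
0.6562|0⟩ + (0.4657 + 0.5937i)|1⟩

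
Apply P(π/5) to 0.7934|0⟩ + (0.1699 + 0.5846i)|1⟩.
0.7934|0⟩ + (-0.2062 + 0.5728i)|1⟩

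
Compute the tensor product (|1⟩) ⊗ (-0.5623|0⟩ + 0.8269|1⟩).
-0.5623|10⟩ + 0.8269|11⟩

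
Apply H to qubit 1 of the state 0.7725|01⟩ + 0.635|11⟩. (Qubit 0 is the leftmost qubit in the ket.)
0.5462|00⟩ - 0.5462|01⟩ + 0.449|10⟩ - 0.449|11⟩

H on qubit 1 mixes each pair of kets that differ only in qubit 1: amplitudes (a, b) of (|…0…⟩, |…1…⟩) become ((a + b)/√2, (a − b)/√2). Kets absent from the input have amplitude 0.
(|00⟩, |01⟩): (a, b) = (0, 0.7725) → (0.5462, -0.5462)
(|10⟩, |11⟩): (a, b) = (0, 0.635) → (0.449, -0.449)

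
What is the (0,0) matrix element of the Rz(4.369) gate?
(-0.5759 - 0.8175i)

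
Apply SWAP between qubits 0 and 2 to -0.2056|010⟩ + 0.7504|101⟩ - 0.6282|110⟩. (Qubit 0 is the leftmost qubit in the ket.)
-0.2056|010⟩ - 0.6282|011⟩ + 0.7504|101⟩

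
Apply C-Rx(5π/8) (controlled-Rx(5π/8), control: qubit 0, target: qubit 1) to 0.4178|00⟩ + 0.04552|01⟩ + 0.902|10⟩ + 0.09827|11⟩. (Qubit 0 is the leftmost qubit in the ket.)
0.4178|00⟩ + 0.04552|01⟩ + (0.5011 - 0.08171i)|10⟩ + (0.0546 - 0.75i)|11⟩

C-Rx(5π/8) leaves the control-|0⟩ kets |00⟩, |01⟩ unchanged and applies Rx(5π/8) to qubit 1 on the control-|1⟩ pair (|10⟩, |11⟩).
Rx(5π/8) = [[cos(θ/2), −i·sin(θ/2)], [−i·sin(θ/2), cos(θ/2)]]; θ = 5π/8, cos(θ/2) ≈ 0.55557, sin(θ/2) ≈ 0.83147.
With a = amp(|10⟩) = 0.902 and b = amp(|11⟩) = 0.09827:
new amp(|10⟩) = (0.55557)·a + (-0.83147i)·b = (0.5011 - 0.08171i)
new amp(|11⟩) = (-0.83147i)·a + (0.55557)·b = (0.0546 - 0.75i)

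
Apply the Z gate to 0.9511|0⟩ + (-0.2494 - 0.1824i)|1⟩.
0.9511|0⟩ + (0.2494 + 0.1824i)|1⟩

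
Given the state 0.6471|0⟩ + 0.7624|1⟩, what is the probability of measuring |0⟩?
0.4187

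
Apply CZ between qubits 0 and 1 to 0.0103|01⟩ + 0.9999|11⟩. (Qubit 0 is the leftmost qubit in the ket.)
0.0103|01⟩ - 0.9999|11⟩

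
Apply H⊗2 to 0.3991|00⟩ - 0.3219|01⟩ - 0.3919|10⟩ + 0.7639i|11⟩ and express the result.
(-0.1574 + 0.382i)|00⟩ + (0.1646 - 0.382i)|01⟩ + (0.2346 - 0.382i)|10⟩ + (0.5565 + 0.382i)|11⟩

H⊗2 gives amp(|y⟩) = (1/2) Σ_x (−1)^(x·y) amp(|x⟩), where x·y is the number of positions in which both x and y have a 1.
|00⟩: (0.3991 - 0.3219 - 0.3919 + 0.7639i)/2 = (-0.1574 + 0.382i)
|01⟩: (0.3991 + 0.3219 - 0.3919 - 0.7639i)/2 = (0.1646 - 0.382i)
|10⟩: (0.3991 - 0.3219 + 0.3919 - 0.7639i)/2 = (0.2346 - 0.382i)
|11⟩: (0.3991 + 0.3219 + 0.3919 + 0.7639i)/2 = (0.5565 + 0.382i)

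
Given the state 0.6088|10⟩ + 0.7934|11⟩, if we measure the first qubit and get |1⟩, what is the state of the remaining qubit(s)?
0.6088|0⟩ + 0.7934|1⟩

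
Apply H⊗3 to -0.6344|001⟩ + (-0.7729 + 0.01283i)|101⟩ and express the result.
(-0.4976 + 0.004536i)|000⟩ + (0.4976 - 0.004536i)|001⟩ + (-0.4976 + 0.004536i)|010⟩ + (0.4976 - 0.004536i)|011⟩ + (0.04897 - 0.004536i)|100⟩ + (-0.04897 + 0.004536i)|101⟩ + (0.04897 - 0.004536i)|110⟩ + (-0.04897 + 0.004536i)|111⟩

H⊗3 gives amp(|y⟩) = (1/2√2) Σ_x (−1)^(x·y) amp(|x⟩), where x·y is the number of positions in which both x and y have a 1.
|000⟩: (-0.6344 + (-0.7729 + 0.01283i))/(2√2) = (-0.4976 + 0.004536i)
|001⟩: (0.6344 - (-0.7729 + 0.01283i))/(2√2) = (0.4976 - 0.004536i)
|010⟩: (-0.6344 + (-0.7729 + 0.01283i))/(2√2) = (-0.4976 + 0.004536i)
|011⟩: (0.6344 - (-0.7729 + 0.01283i))/(2√2) = (0.4976 - 0.004536i)
|100⟩: (-0.6344 - (-0.7729 + 0.01283i))/(2√2) = (0.04897 - 0.004536i)
|101⟩: (0.6344 + (-0.7729 + 0.01283i))/(2√2) = (-0.04897 + 0.004536i)
|110⟩: (-0.6344 - (-0.7729 + 0.01283i))/(2√2) = (0.04897 - 0.004536i)
|111⟩: (0.6344 + (-0.7729 + 0.01283i))/(2√2) = (-0.04897 + 0.004536i)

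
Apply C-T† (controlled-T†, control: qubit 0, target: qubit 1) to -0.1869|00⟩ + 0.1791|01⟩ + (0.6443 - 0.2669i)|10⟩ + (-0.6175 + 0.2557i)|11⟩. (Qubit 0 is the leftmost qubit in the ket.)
-0.1869|00⟩ + 0.1791|01⟩ + (0.6443 - 0.2669i)|10⟩ + (-0.2558 + 0.6174i)|11⟩

C-T† leaves the control-|0⟩ kets |00⟩, |01⟩ unchanged and applies T† to qubit 1 on the control-|1⟩ pair (|10⟩, |11⟩).
T† = [[1, 0], [0, (1/√2 - (1/√2)i)]].
With a = amp(|10⟩) = (0.6443 - 0.2669i) and b = amp(|11⟩) = (-0.6175 + 0.2557i):
new amp(|10⟩) = (1)·a = (0.6443 - 0.2669i)
new amp(|11⟩) = (1/√2 - (1/√2)i)·b = (-0.2558 + 0.6174i)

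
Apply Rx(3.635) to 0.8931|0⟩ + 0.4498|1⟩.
(-0.2181 - 0.4362i)|0⟩ + (-0.1098 - 0.8661i)|1⟩

Rx(3.635) = [[cos(θ/2), −i·sin(θ/2)], [−i·sin(θ/2), cos(θ/2)]]; θ = 3.635, cos(θ/2) ≈ -0.244209, sin(θ/2) ≈ 0.969723.
With a = amp(|0⟩) = 0.8931 and b = amp(|1⟩) = 0.4498:
new amp(|0⟩) = (-0.244209)·a + (-0.969723i)·b = (-0.2181 - 0.4362i)
new amp(|1⟩) = (-0.969723i)·a + (-0.244209)·b = (-0.1098 - 0.8661i)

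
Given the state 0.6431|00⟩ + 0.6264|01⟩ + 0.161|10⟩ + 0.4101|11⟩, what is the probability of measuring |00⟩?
0.4136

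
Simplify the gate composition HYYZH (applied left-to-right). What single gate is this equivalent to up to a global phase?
X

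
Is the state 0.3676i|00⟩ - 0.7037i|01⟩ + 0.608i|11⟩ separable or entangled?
Entangled

Writing the state as a|00⟩ + b|01⟩ + c|10⟩ + d|11⟩, it is a product state iff ad − bc = 0.
Here (a, b, c, d) = (0.3676i, -0.7037i, 0, 0.608i): ad − bc = (0.3676i)(0.608i) − (-0.7037i)(0) = -0.2235 ≠ 0, so the state is entangled.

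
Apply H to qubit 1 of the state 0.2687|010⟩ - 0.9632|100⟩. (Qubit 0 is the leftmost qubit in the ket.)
0.19|000⟩ - 0.19|010⟩ - 0.6811|100⟩ - 0.6811|110⟩

H on qubit 1 mixes each pair of kets that differ only in qubit 1: amplitudes (a, b) of (|…0…⟩, |…1…⟩) become ((a + b)/√2, (a − b)/√2). Kets absent from the input have amplitude 0.
(|000⟩, |010⟩): (a, b) = (0, 0.2687) → (0.19, -0.19)
(|100⟩, |110⟩): (a, b) = (-0.9632, 0) → (-0.6811, -0.6811)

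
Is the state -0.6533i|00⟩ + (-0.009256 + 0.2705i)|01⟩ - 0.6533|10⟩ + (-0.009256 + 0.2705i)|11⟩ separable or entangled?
Entangled

Writing the state as a|00⟩ + b|01⟩ + c|10⟩ + d|11⟩, it is a product state iff ad − bc = 0.
Here (a, b, c, d) = (-0.6533i, (-0.009256 + 0.2705i), -0.6533, (-0.009256 + 0.2705i)): ad − bc = (-0.6533i)(-0.009256 + 0.2705i) − (-0.009256 + 0.2705i)(-0.6533) = (0.1707 + 0.1828i) ≠ 0, so the state is entangled.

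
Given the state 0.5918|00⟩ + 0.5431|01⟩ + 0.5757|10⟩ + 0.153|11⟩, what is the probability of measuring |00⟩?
0.3502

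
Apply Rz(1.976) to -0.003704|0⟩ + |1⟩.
(-0.002039 + 0.003093i)|0⟩ + (0.5504 + 0.8349i)|1⟩

Rz(1.976) = [[e^(−iθ/2), 0], [0, e^(iθ/2)]] with e^(±iθ/2) = cos(θ/2) ± i·sin(θ/2); θ = 1.976, cos(θ/2) ≈ 0.550361, sin(θ/2) ≈ 0.834927.
With a = amp(|0⟩) = -0.003704 and b = amp(|1⟩) = 1:
new amp(|0⟩) = (0.550361 - 0.834927i)·a = (-0.002039 + 0.003093i)
new amp(|1⟩) = (0.550361 + 0.834927i)·b = (0.5504 + 0.8349i)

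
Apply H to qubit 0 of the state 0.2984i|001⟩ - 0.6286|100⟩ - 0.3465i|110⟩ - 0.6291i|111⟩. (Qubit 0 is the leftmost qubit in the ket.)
-0.4445|000⟩ + 0.211i|001⟩ - 0.245i|010⟩ - 0.4448i|011⟩ + 0.4445|100⟩ + 0.211i|101⟩ + 0.245i|110⟩ + 0.4448i|111⟩

H on qubit 0 mixes each pair of kets that differ only in qubit 0: amplitudes (a, b) of (|…0…⟩, |…1…⟩) become ((a + b)/√2, (a − b)/√2). Kets absent from the input have amplitude 0.
(|000⟩, |100⟩): (a, b) = (0, -0.6286) → (-0.4445, 0.4445)
(|001⟩, |101⟩): (a, b) = (0.2984i, 0) → (0.211i, 0.211i)
(|010⟩, |110⟩): (a, b) = (0, -0.3465i) → (-0.245i, 0.245i)
(|011⟩, |111⟩): (a, b) = (0, -0.6291i) → (-0.4448i, 0.4448i)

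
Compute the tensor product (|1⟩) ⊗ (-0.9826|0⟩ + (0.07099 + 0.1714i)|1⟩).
-0.9826|10⟩ + (0.07099 + 0.1714i)|11⟩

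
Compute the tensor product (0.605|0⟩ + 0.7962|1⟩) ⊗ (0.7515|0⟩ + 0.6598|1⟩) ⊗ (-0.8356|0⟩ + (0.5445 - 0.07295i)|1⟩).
-0.3799|000⟩ + (0.2476 - 0.03317i)|001⟩ - 0.3336|010⟩ + (0.2174 - 0.02912i)|011⟩ - 0.5|100⟩ + (0.3258 - 0.04365i)|101⟩ - 0.439|110⟩ + (0.286 - 0.03832i)|111⟩

amp(|b₁b₂…⟩) = product of the factor amplitudes for bits b₁, b₂, …; only kets whose every factor amplitude is nonzero survive.
|000⟩: (0.605)(0.7515)(-0.8356) = -0.3799
|001⟩: (0.605)(0.7515)(0.5445 - 0.07295i) = (0.2476 - 0.03317i)
|010⟩: (0.605)(0.6598)(-0.8356) = -0.3336
|011⟩: (0.605)(0.6598)(0.5445 - 0.07295i) = (0.2174 - 0.02912i)
|100⟩: (0.7962)(0.7515)(-0.8356) = -0.5
|101⟩: (0.7962)(0.7515)(0.5445 - 0.07295i) = (0.3258 - 0.04365i)
|110⟩: (0.7962)(0.6598)(-0.8356) = -0.439
|111⟩: (0.7962)(0.6598)(0.5445 - 0.07295i) = (0.286 - 0.03832i)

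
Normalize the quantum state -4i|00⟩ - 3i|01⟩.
-0.8i|00⟩ - 0.6i|01⟩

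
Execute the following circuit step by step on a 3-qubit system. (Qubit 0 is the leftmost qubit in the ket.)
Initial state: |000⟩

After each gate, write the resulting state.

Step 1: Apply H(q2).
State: 1/√2|000⟩ + 1/√2|001⟩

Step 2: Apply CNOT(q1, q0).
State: 1/√2|000⟩ + 1/√2|001⟩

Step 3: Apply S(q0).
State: 1/√2|000⟩ + 1/√2|001⟩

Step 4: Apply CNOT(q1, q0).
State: 1/√2|000⟩ + 1/√2|001⟩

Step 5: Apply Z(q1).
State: 1/√2|000⟩ + 1/√2|001⟩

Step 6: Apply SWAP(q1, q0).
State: 1/√2|000⟩ + 1/√2|001⟩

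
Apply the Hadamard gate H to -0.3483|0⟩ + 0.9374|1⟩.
0.4166|0⟩ - 0.9091|1⟩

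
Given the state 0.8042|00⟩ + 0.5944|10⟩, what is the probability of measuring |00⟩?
0.6467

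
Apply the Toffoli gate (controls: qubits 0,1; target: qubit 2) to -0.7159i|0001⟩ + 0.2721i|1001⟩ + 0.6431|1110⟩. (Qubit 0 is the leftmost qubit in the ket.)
-0.7159i|0001⟩ + 0.2721i|1001⟩ + 0.6431|1100⟩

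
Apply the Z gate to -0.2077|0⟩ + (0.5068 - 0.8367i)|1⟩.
-0.2077|0⟩ + (-0.5068 + 0.8367i)|1⟩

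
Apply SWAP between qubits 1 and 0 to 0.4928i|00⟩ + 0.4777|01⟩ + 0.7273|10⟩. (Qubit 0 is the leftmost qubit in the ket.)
0.4928i|00⟩ + 0.7273|01⟩ + 0.4777|10⟩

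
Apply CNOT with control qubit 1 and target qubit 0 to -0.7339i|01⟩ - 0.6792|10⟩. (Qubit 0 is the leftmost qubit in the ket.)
-0.6792|10⟩ - 0.7339i|11⟩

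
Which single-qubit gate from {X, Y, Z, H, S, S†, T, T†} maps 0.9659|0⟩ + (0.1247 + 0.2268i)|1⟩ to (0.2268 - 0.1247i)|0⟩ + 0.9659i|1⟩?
Y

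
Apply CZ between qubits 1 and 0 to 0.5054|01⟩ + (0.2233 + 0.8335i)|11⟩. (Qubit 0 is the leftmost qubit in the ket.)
0.5054|01⟩ + (-0.2233 - 0.8335i)|11⟩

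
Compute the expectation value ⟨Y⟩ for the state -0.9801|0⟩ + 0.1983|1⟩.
0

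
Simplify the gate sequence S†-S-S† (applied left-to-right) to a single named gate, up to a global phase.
S†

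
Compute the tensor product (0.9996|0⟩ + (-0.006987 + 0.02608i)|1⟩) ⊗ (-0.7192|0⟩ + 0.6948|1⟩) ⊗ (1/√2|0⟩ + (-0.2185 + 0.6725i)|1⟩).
-0.5083|000⟩ + (0.1571 - 0.4835i)|001⟩ + 0.4911|010⟩ + (-0.1518 + 0.4671i)|011⟩ + (0.003553 - 0.01326i)|100⟩ + (0.01152 + 0.007478i)|101⟩ + (-0.003433 + 0.01281i)|110⟩ + (-0.01113 - 0.007224i)|111⟩

amp(|b₁b₂…⟩) = product of the factor amplitudes for bits b₁, b₂, …; only kets whose every factor amplitude is nonzero survive.
|000⟩: (0.9996)(-0.7192)(1/√2) = -0.5083
|001⟩: (0.9996)(-0.7192)(-0.2185 + 0.6725i) = (0.1571 - 0.4835i)
|010⟩: (0.9996)(0.6948)(1/√2) = 0.4911
|011⟩: (0.9996)(0.6948)(-0.2185 + 0.6725i) = (-0.1518 + 0.4671i)
|100⟩: (-0.006987 + 0.02608i)(-0.7192)(1/√2) = (0.003553 - 0.01326i)
|101⟩: (-0.006987 + 0.02608i)(-0.7192)(-0.2185 + 0.6725i) = (0.01152 + 0.007478i)
|110⟩: (-0.006987 + 0.02608i)(0.6948)(1/√2) = (-0.003433 + 0.01281i)
|111⟩: (-0.006987 + 0.02608i)(0.6948)(-0.2185 + 0.6725i) = (-0.01113 - 0.007224i)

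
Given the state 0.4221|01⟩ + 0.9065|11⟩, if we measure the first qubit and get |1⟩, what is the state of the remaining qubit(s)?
|1⟩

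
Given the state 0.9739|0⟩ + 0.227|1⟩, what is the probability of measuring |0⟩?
0.9485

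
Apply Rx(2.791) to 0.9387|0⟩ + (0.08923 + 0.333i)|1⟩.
(0.4916 - 0.08786i)|0⟩ + (0.01556 - 0.8662i)|1⟩

Rx(2.791) = [[cos(θ/2), −i·sin(θ/2)], [−i·sin(θ/2), cos(θ/2)]]; θ = 2.791, cos(θ/2) ≈ 0.1744, sin(θ/2) ≈ 0.984675.
With a = amp(|0⟩) = 0.9387 and b = amp(|1⟩) = (0.08923 + 0.333i):
new amp(|0⟩) = (0.1744)·a + (-0.984675i)·b = (0.4916 - 0.08786i)
new amp(|1⟩) = (-0.984675i)·a + (0.1744)·b = (0.01556 - 0.8662i)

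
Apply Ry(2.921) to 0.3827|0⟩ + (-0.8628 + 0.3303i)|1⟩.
(0.8997 - 0.3283i)|0⟩ + (0.2854 + 0.03636i)|1⟩

Ry(2.921) = [[cos(θ/2), −sin(θ/2)], [sin(θ/2), cos(θ/2)]]; θ = 2.921, cos(θ/2) ≈ 0.110073, sin(θ/2) ≈ 0.993924.
With a = amp(|0⟩) = 0.3827 and b = amp(|1⟩) = (-0.8628 + 0.3303i):
new amp(|0⟩) = (0.110073)·a + (-0.993924)·b = (0.8997 - 0.3283i)
new amp(|1⟩) = (0.993924)·a + (0.110073)·b = (0.2854 + 0.03636i)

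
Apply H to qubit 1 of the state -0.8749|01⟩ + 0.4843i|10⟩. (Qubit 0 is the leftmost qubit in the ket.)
-0.6186|00⟩ + 0.6186|01⟩ + 0.3425i|10⟩ + 0.3425i|11⟩

H on qubit 1 mixes each pair of kets that differ only in qubit 1: amplitudes (a, b) of (|…0…⟩, |…1…⟩) become ((a + b)/√2, (a − b)/√2). Kets absent from the input have amplitude 0.
(|00⟩, |01⟩): (a, b) = (0, -0.8749) → (-0.6186, 0.6186)
(|10⟩, |11⟩): (a, b) = (0.4843i, 0) → (0.3425i, 0.3425i)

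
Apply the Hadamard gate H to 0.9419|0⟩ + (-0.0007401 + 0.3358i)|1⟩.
(0.6655 + 0.2374i)|0⟩ + (0.6665 - 0.2374i)|1⟩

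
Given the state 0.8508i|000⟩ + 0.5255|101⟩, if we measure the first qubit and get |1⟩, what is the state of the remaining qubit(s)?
|01⟩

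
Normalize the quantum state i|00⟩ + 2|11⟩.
(1/√5)i|00⟩ + 0.8944|11⟩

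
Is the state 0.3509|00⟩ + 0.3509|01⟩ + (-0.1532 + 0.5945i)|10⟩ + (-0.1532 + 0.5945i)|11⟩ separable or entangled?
Separable

Writing the state as a|00⟩ + b|01⟩ + c|10⟩ + d|11⟩, it is a product state iff ad − bc = 0.
Here (a, b, c, d) = (0.3509, 0.3509, (-0.1532 + 0.5945i), (-0.1532 + 0.5945i)): ad − bc = (0.3509)(-0.1532 + 0.5945i) − (0.3509)(-0.1532 + 0.5945i) = 0, so the state is separable.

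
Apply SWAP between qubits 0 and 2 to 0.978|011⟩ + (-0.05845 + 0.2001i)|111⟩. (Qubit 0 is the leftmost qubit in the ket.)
0.978|110⟩ + (-0.05845 + 0.2001i)|111⟩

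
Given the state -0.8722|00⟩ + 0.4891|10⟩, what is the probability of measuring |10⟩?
0.2392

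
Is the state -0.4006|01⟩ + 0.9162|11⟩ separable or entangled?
Separable

Writing the state as a|00⟩ + b|01⟩ + c|10⟩ + d|11⟩, it is a product state iff ad − bc = 0.
Here (a, b, c, d) = (0, -0.4006, 0, 0.9162): ad − bc = (0)(0.9162) − (-0.4006)(0) = 0, so the state is separable.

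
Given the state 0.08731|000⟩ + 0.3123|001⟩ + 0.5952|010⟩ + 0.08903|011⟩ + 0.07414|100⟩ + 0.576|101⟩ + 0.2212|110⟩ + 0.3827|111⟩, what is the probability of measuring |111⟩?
0.1465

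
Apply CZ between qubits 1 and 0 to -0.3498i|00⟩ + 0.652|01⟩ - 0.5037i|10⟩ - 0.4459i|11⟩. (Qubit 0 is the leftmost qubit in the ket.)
-0.3498i|00⟩ + 0.652|01⟩ - 0.5037i|10⟩ + 0.4459i|11⟩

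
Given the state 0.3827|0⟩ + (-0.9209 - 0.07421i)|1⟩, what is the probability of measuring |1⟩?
0.8536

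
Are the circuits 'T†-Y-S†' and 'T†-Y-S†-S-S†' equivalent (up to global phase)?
Yes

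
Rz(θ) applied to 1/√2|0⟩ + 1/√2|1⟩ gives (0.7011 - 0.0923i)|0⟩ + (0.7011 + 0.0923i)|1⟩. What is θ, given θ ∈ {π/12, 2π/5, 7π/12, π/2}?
π/12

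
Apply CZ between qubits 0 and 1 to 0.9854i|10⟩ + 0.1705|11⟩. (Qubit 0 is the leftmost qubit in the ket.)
0.9854i|10⟩ - 0.1705|11⟩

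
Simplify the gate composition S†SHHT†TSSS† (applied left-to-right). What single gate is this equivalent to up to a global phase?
S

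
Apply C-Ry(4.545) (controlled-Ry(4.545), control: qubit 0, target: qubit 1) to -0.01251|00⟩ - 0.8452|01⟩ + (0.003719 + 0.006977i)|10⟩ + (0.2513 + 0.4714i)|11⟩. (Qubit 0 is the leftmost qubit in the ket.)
-0.01251|00⟩ - 0.8452|01⟩ + (-0.1943 - 0.3645i)|10⟩ + (-0.1594 - 0.299i)|11⟩

C-Ry(4.545) leaves the control-|0⟩ kets |00⟩, |01⟩ unchanged and applies Ry(4.545) to qubit 1 on the control-|1⟩ pair (|10⟩, |11⟩).
Ry(4.545) = [[cos(θ/2), −sin(θ/2)], [sin(θ/2), cos(θ/2)]]; θ = 4.545, cos(θ/2) ≈ -0.64552, sin(θ/2) ≈ 0.763744.
With a = amp(|10⟩) = (0.003719 + 0.006977i) and b = amp(|11⟩) = (0.2513 + 0.4714i):
new amp(|10⟩) = (-0.64552)·a + (-0.763744)·b = (-0.1943 - 0.3645i)
new amp(|11⟩) = (0.763744)·a + (-0.64552)·b = (-0.1594 - 0.299i)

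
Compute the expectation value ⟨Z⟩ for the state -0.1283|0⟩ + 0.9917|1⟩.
-0.967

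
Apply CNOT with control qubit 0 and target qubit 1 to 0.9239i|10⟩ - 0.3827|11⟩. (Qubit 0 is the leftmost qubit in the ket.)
-0.3827|10⟩ + 0.9239i|11⟩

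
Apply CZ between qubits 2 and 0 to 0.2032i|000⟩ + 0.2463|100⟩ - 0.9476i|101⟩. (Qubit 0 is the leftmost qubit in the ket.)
0.2032i|000⟩ + 0.2463|100⟩ + 0.9476i|101⟩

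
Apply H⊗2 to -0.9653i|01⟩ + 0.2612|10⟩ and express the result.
(0.1306 - 0.4827i)|00⟩ + (0.1306 + 0.4827i)|01⟩ + (-0.1306 - 0.4827i)|10⟩ + (-0.1306 + 0.4827i)|11⟩

H⊗2 gives amp(|y⟩) = (1/2) Σ_x (−1)^(x·y) amp(|x⟩), where x·y is the number of positions in which both x and y have a 1.
|00⟩: (-0.9653i + 0.2612)/2 = (0.1306 - 0.4827i)
|01⟩: (0.9653i + 0.2612)/2 = (0.1306 + 0.4827i)
|10⟩: (-0.9653i - 0.2612)/2 = (-0.1306 - 0.4827i)
|11⟩: (0.9653i - 0.2612)/2 = (-0.1306 + 0.4827i)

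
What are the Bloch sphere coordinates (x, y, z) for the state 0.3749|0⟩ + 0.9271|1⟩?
(0.6951, 0, -0.719)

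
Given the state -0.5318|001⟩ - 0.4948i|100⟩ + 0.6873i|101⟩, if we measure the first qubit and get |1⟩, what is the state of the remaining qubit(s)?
-0.5843i|00⟩ + 0.8116i|01⟩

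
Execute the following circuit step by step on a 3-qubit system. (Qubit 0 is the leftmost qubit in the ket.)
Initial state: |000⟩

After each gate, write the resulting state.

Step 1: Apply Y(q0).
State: i|100⟩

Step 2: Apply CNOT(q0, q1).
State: i|110⟩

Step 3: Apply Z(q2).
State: i|110⟩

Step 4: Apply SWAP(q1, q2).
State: i|101⟩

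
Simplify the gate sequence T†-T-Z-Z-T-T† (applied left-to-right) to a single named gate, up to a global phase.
I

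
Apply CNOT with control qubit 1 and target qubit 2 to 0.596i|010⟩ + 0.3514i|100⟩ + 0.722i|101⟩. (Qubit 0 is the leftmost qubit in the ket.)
0.596i|011⟩ + 0.3514i|100⟩ + 0.722i|101⟩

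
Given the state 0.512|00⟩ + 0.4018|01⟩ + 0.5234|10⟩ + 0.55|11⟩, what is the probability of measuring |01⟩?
0.1614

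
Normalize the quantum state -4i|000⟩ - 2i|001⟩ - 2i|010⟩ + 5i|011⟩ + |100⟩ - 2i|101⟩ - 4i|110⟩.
-0.4781i|000⟩ - 0.239i|001⟩ - 0.239i|010⟩ + 0.5976i|011⟩ + 0.1195|100⟩ - 0.239i|101⟩ - 0.4781i|110⟩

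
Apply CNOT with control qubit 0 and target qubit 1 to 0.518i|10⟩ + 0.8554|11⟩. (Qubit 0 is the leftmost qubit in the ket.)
0.8554|10⟩ + 0.518i|11⟩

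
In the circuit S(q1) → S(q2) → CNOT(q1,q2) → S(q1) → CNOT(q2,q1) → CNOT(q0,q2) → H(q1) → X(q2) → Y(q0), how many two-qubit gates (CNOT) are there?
3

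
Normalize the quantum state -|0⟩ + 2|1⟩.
-1/√5|0⟩ + 0.8944|1⟩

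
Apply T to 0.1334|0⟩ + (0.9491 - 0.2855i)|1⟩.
0.1334|0⟩ + (0.873 + 0.4692i)|1⟩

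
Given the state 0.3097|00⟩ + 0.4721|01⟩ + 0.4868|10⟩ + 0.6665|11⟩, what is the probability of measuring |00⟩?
0.09591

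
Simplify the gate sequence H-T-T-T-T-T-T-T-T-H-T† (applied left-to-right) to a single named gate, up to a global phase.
T†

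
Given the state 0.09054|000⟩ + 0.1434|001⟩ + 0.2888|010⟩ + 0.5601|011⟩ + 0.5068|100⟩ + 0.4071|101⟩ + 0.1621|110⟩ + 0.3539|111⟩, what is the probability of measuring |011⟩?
0.3137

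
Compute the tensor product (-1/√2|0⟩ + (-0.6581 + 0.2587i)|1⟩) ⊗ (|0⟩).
-1/√2|00⟩ + (-0.6581 + 0.2587i)|10⟩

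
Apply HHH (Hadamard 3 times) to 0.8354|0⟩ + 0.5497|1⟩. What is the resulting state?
0.9794|0⟩ + 0.202|1⟩

H² = I, so H^3 = H: a single Hadamard. With (a, b) = (0.8354, 0.5497), H gives ((a + b)/√2, (a − b)/√2) = (0.9794, 0.202).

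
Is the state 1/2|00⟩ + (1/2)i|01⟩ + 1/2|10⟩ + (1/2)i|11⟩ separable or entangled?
Separable

Writing the state as a|00⟩ + b|01⟩ + c|10⟩ + d|11⟩, it is a product state iff ad − bc = 0.
Here (a, b, c, d) = (1/2, (1/2)i, 1/2, (1/2)i): ad − bc = (1/2)((1/2)i) − ((1/2)i)(1/2) = 0, so the state is separable.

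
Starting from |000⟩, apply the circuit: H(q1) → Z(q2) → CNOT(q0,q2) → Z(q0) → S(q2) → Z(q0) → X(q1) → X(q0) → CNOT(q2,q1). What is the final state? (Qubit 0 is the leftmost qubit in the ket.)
1/√2|100⟩ + 1/√2|110⟩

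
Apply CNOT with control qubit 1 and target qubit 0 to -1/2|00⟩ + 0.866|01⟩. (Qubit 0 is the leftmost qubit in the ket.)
-1/2|00⟩ + 0.866|11⟩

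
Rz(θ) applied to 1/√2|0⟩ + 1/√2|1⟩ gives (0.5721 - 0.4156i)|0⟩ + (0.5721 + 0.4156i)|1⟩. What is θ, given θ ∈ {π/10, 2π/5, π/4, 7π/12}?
2π/5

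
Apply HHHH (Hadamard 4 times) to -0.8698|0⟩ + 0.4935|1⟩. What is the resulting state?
-0.8698|0⟩ + 0.4935|1⟩

H² = I, so an even number of Hadamards cancels: H^4 = I and the state is unchanged.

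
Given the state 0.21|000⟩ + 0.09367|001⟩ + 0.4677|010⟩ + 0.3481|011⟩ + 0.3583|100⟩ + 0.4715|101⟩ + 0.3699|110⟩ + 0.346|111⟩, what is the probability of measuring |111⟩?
0.1197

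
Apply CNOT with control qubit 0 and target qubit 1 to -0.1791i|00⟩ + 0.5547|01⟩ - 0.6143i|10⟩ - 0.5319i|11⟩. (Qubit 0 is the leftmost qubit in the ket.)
-0.1791i|00⟩ + 0.5547|01⟩ - 0.5319i|10⟩ - 0.6143i|11⟩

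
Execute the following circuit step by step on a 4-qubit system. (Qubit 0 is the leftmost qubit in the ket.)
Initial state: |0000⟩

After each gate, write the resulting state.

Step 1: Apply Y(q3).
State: i|0001⟩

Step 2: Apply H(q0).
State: (1/√2)i|0001⟩ + (1/√2)i|1001⟩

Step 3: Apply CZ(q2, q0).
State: (1/√2)i|0001⟩ + (1/√2)i|1001⟩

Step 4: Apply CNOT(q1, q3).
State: (1/√2)i|0001⟩ + (1/√2)i|1001⟩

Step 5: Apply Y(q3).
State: 1/√2|0000⟩ + 1/√2|1000⟩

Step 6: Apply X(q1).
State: 1/√2|0100⟩ + 1/√2|1100⟩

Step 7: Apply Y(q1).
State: -(1/√2)i|0000⟩ - (1/√2)i|1000⟩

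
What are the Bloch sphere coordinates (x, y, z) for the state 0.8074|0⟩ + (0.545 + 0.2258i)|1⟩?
(0.8801, 0.3646, 0.3039)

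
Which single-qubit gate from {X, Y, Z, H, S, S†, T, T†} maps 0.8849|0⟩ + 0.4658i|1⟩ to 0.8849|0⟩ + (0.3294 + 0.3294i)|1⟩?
T†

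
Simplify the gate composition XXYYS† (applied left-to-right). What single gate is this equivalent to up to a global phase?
S†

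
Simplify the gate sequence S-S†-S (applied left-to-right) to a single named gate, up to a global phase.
S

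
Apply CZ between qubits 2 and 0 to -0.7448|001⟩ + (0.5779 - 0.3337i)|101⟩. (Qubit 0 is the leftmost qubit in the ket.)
-0.7448|001⟩ + (-0.5779 + 0.3337i)|101⟩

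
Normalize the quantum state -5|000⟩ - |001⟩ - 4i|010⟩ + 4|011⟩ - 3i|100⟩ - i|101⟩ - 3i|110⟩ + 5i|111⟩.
-0.4951|000⟩ - 0.09901|001⟩ - 0.3961i|010⟩ + 0.3961|011⟩ - 0.297i|100⟩ - 0.09901i|101⟩ - 0.297i|110⟩ + 0.4951i|111⟩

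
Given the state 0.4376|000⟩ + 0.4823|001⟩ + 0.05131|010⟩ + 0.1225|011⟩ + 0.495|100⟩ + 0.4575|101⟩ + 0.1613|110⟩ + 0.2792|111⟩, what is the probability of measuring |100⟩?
0.245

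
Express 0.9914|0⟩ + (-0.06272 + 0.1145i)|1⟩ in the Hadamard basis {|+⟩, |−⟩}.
(0.6567 + 0.08096i)|+⟩ + (0.7454 - 0.08096i)|−⟩

With |ψ⟩ = α|0⟩ + β|1⟩, the Hadamard-basis coefficients are ⟨+|ψ⟩ = (α + β)/√2 and ⟨−|ψ⟩ = (α − β)/√2.
Here α = 0.9914, β = (-0.06272 + 0.1145i): (α + β)/√2 = (0.6567 + 0.08096i), (α − β)/√2 = (0.7454 - 0.08096i).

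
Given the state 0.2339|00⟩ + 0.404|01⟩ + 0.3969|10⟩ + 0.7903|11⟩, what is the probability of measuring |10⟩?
0.1575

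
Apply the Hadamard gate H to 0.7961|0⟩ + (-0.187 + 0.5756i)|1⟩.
(0.4307 + 0.407i)|0⟩ + (0.6952 - 0.407i)|1⟩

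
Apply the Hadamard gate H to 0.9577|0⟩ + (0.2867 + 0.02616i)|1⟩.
(0.8799 + 0.0185i)|0⟩ + (0.4745 - 0.0185i)|1⟩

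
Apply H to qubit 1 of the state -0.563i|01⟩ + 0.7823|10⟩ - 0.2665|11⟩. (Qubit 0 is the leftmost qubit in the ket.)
-0.3981i|00⟩ + 0.3981i|01⟩ + 0.3647|10⟩ + 0.7416|11⟩

H on qubit 1 mixes each pair of kets that differ only in qubit 1: amplitudes (a, b) of (|…0…⟩, |…1…⟩) become ((a + b)/√2, (a − b)/√2). Kets absent from the input have amplitude 0.
(|00⟩, |01⟩): (a, b) = (0, -0.563i) → (-0.3981i, 0.3981i)
(|10⟩, |11⟩): (a, b) = (0.7823, -0.2665) → (0.3647, 0.7416)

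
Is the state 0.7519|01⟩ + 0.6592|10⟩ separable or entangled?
Entangled

Writing the state as a|00⟩ + b|01⟩ + c|10⟩ + d|11⟩, it is a product state iff ad − bc = 0.
Here (a, b, c, d) = (0, 0.7519, 0.6592, 0): ad − bc = (0)(0) − (0.7519)(0.6592) = -0.4957 ≠ 0, so the state is entangled.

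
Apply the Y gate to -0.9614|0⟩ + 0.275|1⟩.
-0.275i|0⟩ - 0.9614i|1⟩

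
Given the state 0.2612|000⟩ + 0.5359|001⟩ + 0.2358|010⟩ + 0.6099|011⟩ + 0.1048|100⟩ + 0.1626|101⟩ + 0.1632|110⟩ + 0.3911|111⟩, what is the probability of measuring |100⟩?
0.01098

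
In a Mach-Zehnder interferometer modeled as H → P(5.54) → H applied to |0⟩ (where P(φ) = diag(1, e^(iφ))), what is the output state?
(0.8682 - 0.3383i)|0⟩ + (0.1318 + 0.3383i)|1⟩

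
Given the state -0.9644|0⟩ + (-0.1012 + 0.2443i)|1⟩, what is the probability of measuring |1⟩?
0.06992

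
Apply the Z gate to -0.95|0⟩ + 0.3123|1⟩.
-0.95|0⟩ - 0.3123|1⟩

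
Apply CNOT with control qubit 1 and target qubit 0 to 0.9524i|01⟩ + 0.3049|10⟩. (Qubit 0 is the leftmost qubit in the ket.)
0.3049|10⟩ + 0.9524i|11⟩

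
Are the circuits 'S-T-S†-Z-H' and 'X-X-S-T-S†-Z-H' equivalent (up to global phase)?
Yes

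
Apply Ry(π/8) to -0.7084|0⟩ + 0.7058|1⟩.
-0.8325|0⟩ + 0.554|1⟩

Ry(π/8) = [[cos(θ/2), −sin(θ/2)], [sin(θ/2), cos(θ/2)]]; θ = π/8, cos(θ/2) ≈ 0.980785, sin(θ/2) ≈ 0.19509.
With a = amp(|0⟩) = -0.7084 and b = amp(|1⟩) = 0.7058:
new amp(|0⟩) = (0.980785)·a + (-0.19509)·b = -0.8325
new amp(|1⟩) = (0.19509)·a + (0.980785)·b = 0.554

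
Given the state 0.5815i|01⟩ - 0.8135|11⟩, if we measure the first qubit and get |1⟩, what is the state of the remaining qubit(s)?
-|1⟩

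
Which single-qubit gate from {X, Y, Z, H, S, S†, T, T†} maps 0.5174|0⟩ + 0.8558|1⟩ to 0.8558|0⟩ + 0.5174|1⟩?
X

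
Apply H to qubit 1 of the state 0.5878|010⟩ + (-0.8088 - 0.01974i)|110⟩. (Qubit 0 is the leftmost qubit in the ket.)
0.4156|000⟩ - 0.4156|010⟩ + (-0.5719 - 0.01396i)|100⟩ + (0.5719 + 0.01396i)|110⟩

H on qubit 1 mixes each pair of kets that differ only in qubit 1: amplitudes (a, b) of (|…0…⟩, |…1…⟩) become ((a + b)/√2, (a − b)/√2). Kets absent from the input have amplitude 0.
(|000⟩, |010⟩): (a, b) = (0, 0.5878) → (0.4156, -0.4156)
(|100⟩, |110⟩): (a, b) = (0, (-0.8088 - 0.01974i)) → ((-0.5719 - 0.01396i), (0.5719 + 0.01396i))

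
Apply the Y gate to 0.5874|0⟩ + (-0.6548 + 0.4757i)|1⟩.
(0.4757 + 0.6548i)|0⟩ + 0.5874i|1⟩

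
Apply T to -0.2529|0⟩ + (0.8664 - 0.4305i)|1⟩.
-0.2529|0⟩ + (0.917 + 0.3082i)|1⟩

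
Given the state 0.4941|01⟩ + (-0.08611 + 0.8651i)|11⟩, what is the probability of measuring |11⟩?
0.7558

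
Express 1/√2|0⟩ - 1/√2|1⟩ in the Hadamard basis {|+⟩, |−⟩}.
|−⟩

With |ψ⟩ = α|0⟩ + β|1⟩, the Hadamard-basis coefficients are ⟨+|ψ⟩ = (α + β)/√2 and ⟨−|ψ⟩ = (α − β)/√2.
Here α = 1/√2, β = -1/√2: (α + β)/√2 = 0, (α − β)/√2 = 1.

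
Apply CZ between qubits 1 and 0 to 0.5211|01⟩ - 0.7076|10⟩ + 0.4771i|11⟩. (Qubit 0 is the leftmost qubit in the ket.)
0.5211|01⟩ - 0.7076|10⟩ - 0.4771i|11⟩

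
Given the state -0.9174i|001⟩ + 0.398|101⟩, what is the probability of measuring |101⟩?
0.1584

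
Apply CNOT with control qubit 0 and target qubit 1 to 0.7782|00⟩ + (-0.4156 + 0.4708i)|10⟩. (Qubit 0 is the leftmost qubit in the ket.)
0.7782|00⟩ + (-0.4156 + 0.4708i)|11⟩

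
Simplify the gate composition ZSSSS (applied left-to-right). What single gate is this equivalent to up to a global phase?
Z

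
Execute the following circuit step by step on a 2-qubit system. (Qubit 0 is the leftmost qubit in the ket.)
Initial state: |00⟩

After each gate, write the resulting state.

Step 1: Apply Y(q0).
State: i|10⟩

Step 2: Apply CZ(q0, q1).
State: i|10⟩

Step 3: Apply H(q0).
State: (1/√2)i|00⟩ - (1/√2)i|10⟩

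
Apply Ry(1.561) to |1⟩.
-0.7036|0⟩ + 0.7106|1⟩

Ry(1.561) = [[cos(θ/2), −sin(θ/2)], [sin(θ/2), cos(θ/2)]]; θ = 1.561, cos(θ/2) ≈ 0.710562, sin(θ/2) ≈ 0.703635.
With a = amp(|0⟩) = 0 and b = amp(|1⟩) = 1:
new amp(|0⟩) = (0.710562)·a + (-0.703635)·b = -0.7036
new amp(|1⟩) = (0.703635)·a + (0.710562)·b = 0.7106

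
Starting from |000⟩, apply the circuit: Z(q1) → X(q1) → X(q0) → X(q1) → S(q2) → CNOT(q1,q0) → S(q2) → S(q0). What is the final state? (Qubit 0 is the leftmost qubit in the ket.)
i|100⟩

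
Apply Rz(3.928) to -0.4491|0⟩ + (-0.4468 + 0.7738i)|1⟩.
(0.1721 + 0.4148i)|0⟩ + (-0.5436 - 0.7092i)|1⟩

Rz(3.928) = [[e^(−iθ/2), 0], [0, e^(iθ/2)]] with e^(±iθ/2) = cos(θ/2) ± i·sin(θ/2); θ = 3.928, cos(θ/2) ≈ -0.38315, sin(θ/2) ≈ 0.923686.
With a = amp(|0⟩) = -0.4491 and b = amp(|1⟩) = (-0.4468 + 0.7738i):
new amp(|0⟩) = (-0.38315 - 0.923686i)·a = (0.1721 + 0.4148i)
new amp(|1⟩) = (-0.38315 + 0.923686i)·b = (-0.5436 - 0.7092i)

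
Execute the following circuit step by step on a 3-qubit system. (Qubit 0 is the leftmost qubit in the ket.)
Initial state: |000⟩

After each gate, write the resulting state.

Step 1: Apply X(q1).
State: |010⟩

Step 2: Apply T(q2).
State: |010⟩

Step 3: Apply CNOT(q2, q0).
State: |010⟩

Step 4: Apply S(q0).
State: |010⟩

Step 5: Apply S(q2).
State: |010⟩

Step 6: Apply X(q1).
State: |000⟩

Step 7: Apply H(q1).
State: 1/√2|000⟩ + 1/√2|010⟩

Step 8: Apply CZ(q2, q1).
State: 1/√2|000⟩ + 1/√2|010⟩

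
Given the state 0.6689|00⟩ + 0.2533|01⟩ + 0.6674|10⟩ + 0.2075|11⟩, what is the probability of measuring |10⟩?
0.4454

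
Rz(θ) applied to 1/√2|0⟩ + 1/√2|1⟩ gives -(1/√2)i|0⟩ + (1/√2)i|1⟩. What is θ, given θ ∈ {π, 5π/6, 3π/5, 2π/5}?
π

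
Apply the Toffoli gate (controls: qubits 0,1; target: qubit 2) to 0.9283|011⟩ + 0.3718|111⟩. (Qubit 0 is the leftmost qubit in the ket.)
0.9283|011⟩ + 0.3718|110⟩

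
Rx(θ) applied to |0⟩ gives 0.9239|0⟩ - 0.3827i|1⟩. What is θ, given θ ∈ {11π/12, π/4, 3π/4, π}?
π/4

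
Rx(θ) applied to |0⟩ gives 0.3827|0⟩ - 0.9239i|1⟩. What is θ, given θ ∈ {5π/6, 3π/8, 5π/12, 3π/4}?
3π/4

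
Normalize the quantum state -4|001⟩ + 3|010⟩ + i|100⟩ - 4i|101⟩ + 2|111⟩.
-0.5898|001⟩ + 0.4423|010⟩ + 0.1474i|100⟩ - 0.5898i|101⟩ + 0.2949|111⟩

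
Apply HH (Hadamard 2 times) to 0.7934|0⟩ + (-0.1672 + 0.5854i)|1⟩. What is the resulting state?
0.7934|0⟩ + (-0.1672 + 0.5854i)|1⟩

H² = I, so an even number of Hadamards cancels: H^2 = I and the state is unchanged.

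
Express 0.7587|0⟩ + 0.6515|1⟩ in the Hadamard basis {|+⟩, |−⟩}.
0.9972|+⟩ + 0.0758|−⟩

With |ψ⟩ = α|0⟩ + β|1⟩, the Hadamard-basis coefficients are ⟨+|ψ⟩ = (α + β)/√2 and ⟨−|ψ⟩ = (α − β)/√2.
Here α = 0.7587, β = 0.6515: (α + β)/√2 = 0.9972, (α − β)/√2 = 0.0758.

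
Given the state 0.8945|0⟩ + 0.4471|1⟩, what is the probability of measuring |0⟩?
0.8001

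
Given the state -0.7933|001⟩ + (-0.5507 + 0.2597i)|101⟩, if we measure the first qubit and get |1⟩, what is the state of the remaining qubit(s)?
(-0.9045 + 0.4265i)|01⟩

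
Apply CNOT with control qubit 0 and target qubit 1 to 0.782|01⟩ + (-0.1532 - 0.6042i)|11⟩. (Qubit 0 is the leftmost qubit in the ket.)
0.782|01⟩ + (-0.1532 - 0.6042i)|10⟩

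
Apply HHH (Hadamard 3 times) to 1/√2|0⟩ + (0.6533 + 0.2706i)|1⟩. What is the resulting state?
(0.962 + 0.1913i)|0⟩ + (0.03805 - 0.1913i)|1⟩

H² = I, so H^3 = H: a single Hadamard. With (a, b) = (1/√2, (0.6533 + 0.2706i)), H gives ((a + b)/√2, (a − b)/√2) = ((0.962 + 0.1913i), (0.03805 - 0.1913i)).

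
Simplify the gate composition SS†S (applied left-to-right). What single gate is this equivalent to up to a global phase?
S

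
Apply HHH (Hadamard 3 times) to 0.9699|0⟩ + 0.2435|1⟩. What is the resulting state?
0.858|0⟩ + 0.5136|1⟩

H² = I, so H^3 = H: a single Hadamard. With (a, b) = (0.9699, 0.2435), H gives ((a + b)/√2, (a − b)/√2) = (0.858, 0.5136).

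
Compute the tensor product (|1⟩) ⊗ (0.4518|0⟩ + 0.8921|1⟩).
0.4518|10⟩ + 0.8921|11⟩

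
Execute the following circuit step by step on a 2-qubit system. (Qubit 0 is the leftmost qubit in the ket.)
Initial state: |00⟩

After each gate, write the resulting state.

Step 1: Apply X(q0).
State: |10⟩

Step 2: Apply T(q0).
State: (1/√2 + (1/√2)i)|10⟩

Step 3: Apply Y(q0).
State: (1/√2 - (1/√2)i)|00⟩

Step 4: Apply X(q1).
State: (1/√2 - (1/√2)i)|01⟩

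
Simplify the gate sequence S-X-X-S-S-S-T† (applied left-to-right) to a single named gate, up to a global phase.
T†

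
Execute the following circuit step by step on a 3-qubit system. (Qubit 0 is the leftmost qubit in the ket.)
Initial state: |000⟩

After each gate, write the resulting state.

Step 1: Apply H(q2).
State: 1/√2|000⟩ + 1/√2|001⟩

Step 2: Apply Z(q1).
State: 1/√2|000⟩ + 1/√2|001⟩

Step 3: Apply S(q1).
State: 1/√2|000⟩ + 1/√2|001⟩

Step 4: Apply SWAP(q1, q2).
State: 1/√2|000⟩ + 1/√2|010⟩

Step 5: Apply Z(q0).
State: 1/√2|000⟩ + 1/√2|010⟩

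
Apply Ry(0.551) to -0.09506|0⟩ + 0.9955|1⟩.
-0.3623|0⟩ + 0.9321|1⟩

Ry(0.551) = [[cos(θ/2), −sin(θ/2)], [sin(θ/2), cos(θ/2)]]; θ = 0.551, cos(θ/2) ≈ 0.962289, sin(θ/2) ≈ 0.272028.
With a = amp(|0⟩) = -0.09506 and b = amp(|1⟩) = 0.9955:
new amp(|0⟩) = (0.962289)·a + (-0.272028)·b = -0.3623
new amp(|1⟩) = (0.272028)·a + (0.962289)·b = 0.9321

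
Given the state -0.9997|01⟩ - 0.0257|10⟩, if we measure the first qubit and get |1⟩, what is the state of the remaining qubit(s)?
-|0⟩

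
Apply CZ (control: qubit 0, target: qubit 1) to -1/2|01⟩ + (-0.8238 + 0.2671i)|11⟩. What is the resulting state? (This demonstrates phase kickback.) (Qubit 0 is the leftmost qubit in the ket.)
-1/2|01⟩ + (0.8238 - 0.2671i)|11⟩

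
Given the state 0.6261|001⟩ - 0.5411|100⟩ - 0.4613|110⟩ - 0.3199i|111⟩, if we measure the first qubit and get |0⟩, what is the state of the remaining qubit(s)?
|01⟩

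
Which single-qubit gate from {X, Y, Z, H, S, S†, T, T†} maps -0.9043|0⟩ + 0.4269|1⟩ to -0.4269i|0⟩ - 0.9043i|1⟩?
Y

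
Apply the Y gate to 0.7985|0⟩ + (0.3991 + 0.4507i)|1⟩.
(0.4507 - 0.3991i)|0⟩ + 0.7985i|1⟩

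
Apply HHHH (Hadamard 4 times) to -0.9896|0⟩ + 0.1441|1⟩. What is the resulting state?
-0.9896|0⟩ + 0.1441|1⟩

H² = I, so an even number of Hadamards cancels: H^4 = I and the state is unchanged.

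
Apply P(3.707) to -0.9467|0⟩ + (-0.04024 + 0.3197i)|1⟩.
-0.9467|0⟩ + (0.2053 - 0.2484i)|1⟩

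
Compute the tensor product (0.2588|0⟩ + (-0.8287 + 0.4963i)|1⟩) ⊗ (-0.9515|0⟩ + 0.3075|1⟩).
-0.2462|00⟩ + 0.07958|01⟩ + (0.7885 - 0.4722i)|10⟩ + (-0.2548 + 0.1526i)|11⟩

amp(|b₁b₂…⟩) = product of the factor amplitudes for bits b₁, b₂, …; only kets whose every factor amplitude is nonzero survive.
|00⟩: (0.2588)(-0.9515) = -0.2462
|01⟩: (0.2588)(0.3075) = 0.07958
|10⟩: (-0.8287 + 0.4963i)(-0.9515) = (0.7885 - 0.4722i)
|11⟩: (-0.8287 + 0.4963i)(0.3075) = (-0.2548 + 0.1526i)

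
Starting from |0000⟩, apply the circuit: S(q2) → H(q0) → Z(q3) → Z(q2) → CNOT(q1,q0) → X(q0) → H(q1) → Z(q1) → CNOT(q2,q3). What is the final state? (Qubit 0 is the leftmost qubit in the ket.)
1/2|0000⟩ - 1/2|0100⟩ + 1/2|1000⟩ - 1/2|1100⟩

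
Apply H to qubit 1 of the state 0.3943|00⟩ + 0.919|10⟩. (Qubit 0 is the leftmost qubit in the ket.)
0.2788|00⟩ + 0.2788|01⟩ + 0.6498|10⟩ + 0.6498|11⟩

H on qubit 1 mixes each pair of kets that differ only in qubit 1: amplitudes (a, b) of (|…0…⟩, |…1…⟩) become ((a + b)/√2, (a − b)/√2). Kets absent from the input have amplitude 0.
(|00⟩, |01⟩): (a, b) = (0.3943, 0) → (0.2788, 0.2788)
(|10⟩, |11⟩): (a, b) = (0.919, 0) → (0.6498, 0.6498)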